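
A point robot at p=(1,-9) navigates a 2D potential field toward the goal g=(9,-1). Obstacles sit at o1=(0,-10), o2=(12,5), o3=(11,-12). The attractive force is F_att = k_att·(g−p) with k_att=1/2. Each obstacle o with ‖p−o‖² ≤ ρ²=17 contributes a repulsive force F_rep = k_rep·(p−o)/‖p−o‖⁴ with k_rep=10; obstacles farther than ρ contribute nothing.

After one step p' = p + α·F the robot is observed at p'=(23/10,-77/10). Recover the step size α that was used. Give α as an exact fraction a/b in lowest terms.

F_att = 1/2·(g−p) = 1/2·(8,8) = (4.0000,4.0000)
o1: d²=2 ≤ ρ²=17; F_rep = 10·(1,1)/2² = (2.5000,2.5000)
o2: d²=317 > ρ²=17 → inactive
o3: d²=109 > ρ²=17 → inactive
F = F_att + ΣF_rep = (6.5000,6.5000)
Δp = p'−p = (1.3000,1.3000); α = Δx/Fx = (13/10) / (13/2) = 1/5
check: Δy/Fy = (13/10) / (13/2) = 1/5 ✓

α = 1/5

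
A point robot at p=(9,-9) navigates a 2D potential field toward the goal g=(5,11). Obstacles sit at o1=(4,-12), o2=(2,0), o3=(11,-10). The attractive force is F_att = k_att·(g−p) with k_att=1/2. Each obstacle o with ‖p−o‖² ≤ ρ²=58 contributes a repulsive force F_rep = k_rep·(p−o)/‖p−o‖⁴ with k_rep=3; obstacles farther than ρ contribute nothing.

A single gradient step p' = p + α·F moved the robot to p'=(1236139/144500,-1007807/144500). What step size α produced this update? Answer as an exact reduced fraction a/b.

F_att = 1/2·(g−p) = 1/2·(-4,20) = (-2.0000,10.0000)
o1: d²=34 ≤ ρ²=58; F_rep = 3·(5,3)/34² = (0.0130,0.0078)
o2: d²=130 > ρ²=58 → inactive
o3: d²=5 ≤ ρ²=58; F_rep = 3·(-2,1)/5² = (-0.2400,0.1200)
F = F_att + ΣF_rep = (-2.2270,10.1278)
Δp = p'−p = (-0.4454,2.0256); α = Δx/Fx = (-64361/144500) / (-64361/28900) = 1/5
check: Δy/Fy = (292693/144500) / (292693/28900) = 1/5 ✓

α = 1/5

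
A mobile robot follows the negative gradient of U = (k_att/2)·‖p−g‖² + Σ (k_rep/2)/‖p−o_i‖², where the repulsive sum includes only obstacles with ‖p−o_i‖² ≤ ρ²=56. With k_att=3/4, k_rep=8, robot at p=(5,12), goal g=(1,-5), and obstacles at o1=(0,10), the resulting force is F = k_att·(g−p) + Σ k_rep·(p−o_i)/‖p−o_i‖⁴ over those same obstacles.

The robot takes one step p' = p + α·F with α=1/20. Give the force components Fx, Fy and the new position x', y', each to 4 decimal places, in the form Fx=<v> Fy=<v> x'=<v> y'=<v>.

Fx=-2.9524 Fy=-12.7310 x'=4.8524 y'=11.3635

F_att = 3/4·(g−p) = 3/4·(-4,-17) = (-3.0000,-12.7500)
o1: d²=29 ≤ ρ²=56; F_rep = 8·(5,2)/29² = (0.0476,0.0190)
F = F_att + ΣF_rep = (-2.9524,-12.7310)
p' = p + 1/20·F = (4.8524,11.3635)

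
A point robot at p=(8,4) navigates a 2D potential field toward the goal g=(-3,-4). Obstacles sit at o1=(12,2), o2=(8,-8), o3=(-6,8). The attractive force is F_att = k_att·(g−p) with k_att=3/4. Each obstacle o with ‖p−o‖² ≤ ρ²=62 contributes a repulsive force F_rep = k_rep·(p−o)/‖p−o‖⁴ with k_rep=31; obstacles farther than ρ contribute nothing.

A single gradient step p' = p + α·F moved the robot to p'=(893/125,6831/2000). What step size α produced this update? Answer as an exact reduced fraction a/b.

α = 1/10

F_att = 3/4·(g−p) = 3/4·(-11,-8) = (-8.2500,-6.0000)
o1: d²=20 ≤ ρ²=62; F_rep = 31·(-4,2)/20² = (-0.3100,0.1550)
o2: d²=144 > ρ²=62 → inactive
o3: d²=212 > ρ²=62 → inactive
F = F_att + ΣF_rep = (-8.5600,-5.8450)
Δp = p'−p = (-0.8560,-0.5845); α = Δx/Fx = (-107/125) / (-214/25) = 1/10
check: Δy/Fy = (-1169/2000) / (-1169/200) = 1/10 ✓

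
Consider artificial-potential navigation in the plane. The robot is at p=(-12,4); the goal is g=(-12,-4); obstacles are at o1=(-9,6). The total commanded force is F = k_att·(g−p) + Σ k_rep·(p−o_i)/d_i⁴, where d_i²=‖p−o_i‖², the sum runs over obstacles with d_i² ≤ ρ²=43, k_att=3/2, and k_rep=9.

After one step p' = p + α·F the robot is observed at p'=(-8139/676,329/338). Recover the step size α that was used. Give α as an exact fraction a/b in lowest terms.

F_att = 3/2·(g−p) = 3/2·(0,-8) = (0.0000,-12.0000)
o1: d²=13 ≤ ρ²=43; F_rep = 9·(-3,-2)/13² = (-0.1598,-0.1065)
F = F_att + ΣF_rep = (-0.1598,-12.1065)
Δp = p'−p = (-0.0399,-3.0266); α = Δx/Fx = (-27/676) / (-27/169) = 1/4
check: Δy/Fy = (-1023/338) / (-2046/169) = 1/4 ✓

α = 1/4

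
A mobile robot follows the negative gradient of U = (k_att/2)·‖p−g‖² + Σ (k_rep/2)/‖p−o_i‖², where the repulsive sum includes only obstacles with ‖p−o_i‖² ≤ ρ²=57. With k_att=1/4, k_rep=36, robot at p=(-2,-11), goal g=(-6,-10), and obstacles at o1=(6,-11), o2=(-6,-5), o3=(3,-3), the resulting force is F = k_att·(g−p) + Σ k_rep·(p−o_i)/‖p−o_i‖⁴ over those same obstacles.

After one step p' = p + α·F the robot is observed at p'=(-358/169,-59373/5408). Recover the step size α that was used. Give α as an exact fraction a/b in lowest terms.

F_att = 1/4·(g−p) = 1/4·(-4,1) = (-1.0000,0.2500)
o1: d²=64 > ρ²=57 → inactive
o2: d²=52 ≤ ρ²=57; F_rep = 36·(4,-6)/52² = (0.0533,-0.0799)
o3: d²=89 > ρ²=57 → inactive
F = F_att + ΣF_rep = (-0.9467,0.1701)
Δp = p'−p = (-0.1183,0.0213); α = Δx/Fx = (-20/169) / (-160/169) = 1/8
check: Δy/Fy = (115/5408) / (115/676) = 1/8 ✓

α = 1/8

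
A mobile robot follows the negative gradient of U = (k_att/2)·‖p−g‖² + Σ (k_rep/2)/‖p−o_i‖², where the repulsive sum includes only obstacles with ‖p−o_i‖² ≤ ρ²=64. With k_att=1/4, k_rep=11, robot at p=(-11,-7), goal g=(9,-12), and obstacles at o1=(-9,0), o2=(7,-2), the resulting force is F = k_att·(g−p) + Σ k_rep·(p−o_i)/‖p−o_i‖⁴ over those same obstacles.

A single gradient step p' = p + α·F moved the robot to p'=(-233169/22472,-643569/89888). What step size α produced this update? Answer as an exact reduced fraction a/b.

α = 1/8

F_att = 1/4·(g−p) = 1/4·(20,-5) = (5.0000,-1.2500)
o1: d²=53 ≤ ρ²=64; F_rep = 11·(-2,-7)/53² = (-0.0078,-0.0274)
o2: d²=349 > ρ²=64 → inactive
F = F_att + ΣF_rep = (4.9922,-1.2774)
Δp = p'−p = (0.6240,-0.1597); α = Δx/Fx = (14023/22472) / (14023/2809) = 1/8
check: Δy/Fy = (-14353/89888) / (-14353/11236) = 1/8 ✓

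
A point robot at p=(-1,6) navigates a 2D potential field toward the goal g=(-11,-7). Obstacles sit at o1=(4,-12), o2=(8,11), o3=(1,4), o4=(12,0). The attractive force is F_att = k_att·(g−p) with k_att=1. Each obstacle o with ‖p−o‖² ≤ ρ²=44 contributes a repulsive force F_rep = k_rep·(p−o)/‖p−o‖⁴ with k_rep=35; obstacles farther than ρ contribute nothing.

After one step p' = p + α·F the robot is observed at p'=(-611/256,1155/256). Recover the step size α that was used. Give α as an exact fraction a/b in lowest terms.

F_att = 1·(g−p) = 1·(-10,-13) = (-10.0000,-13.0000)
o1: d²=349 > ρ²=44 → inactive
o2: d²=106 > ρ²=44 → inactive
o3: d²=8 ≤ ρ²=44; F_rep = 35·(-2,2)/8² = (-1.0938,1.0938)
o4: d²=205 > ρ²=44 → inactive
F = F_att + ΣF_rep = (-11.0938,-11.9062)
Δp = p'−p = (-1.3867,-1.4883); α = Δx/Fx = (-355/256) / (-355/32) = 1/8
check: Δy/Fy = (-381/256) / (-381/32) = 1/8 ✓

α = 1/8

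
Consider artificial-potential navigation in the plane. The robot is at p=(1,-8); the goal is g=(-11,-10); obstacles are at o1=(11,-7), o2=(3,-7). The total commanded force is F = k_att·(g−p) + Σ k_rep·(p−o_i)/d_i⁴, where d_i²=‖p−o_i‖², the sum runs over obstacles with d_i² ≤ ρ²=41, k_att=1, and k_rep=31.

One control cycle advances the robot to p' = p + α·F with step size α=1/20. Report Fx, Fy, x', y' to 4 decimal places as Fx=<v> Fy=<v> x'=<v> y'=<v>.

F_att = 1·(g−p) = 1·(-12,-2) = (-12.0000,-2.0000)
o1: d²=101 > ρ²=41 → inactive
o2: d²=5 ≤ ρ²=41; F_rep = 31·(-2,-1)/5² = (-2.4800,-1.2400)
F = F_att + ΣF_rep = (-14.4800,-3.2400)
p' = p + 1/20·F = (0.2760,-8.1620)

Fx=-14.4800 Fy=-3.2400 x'=0.2760 y'=-8.1620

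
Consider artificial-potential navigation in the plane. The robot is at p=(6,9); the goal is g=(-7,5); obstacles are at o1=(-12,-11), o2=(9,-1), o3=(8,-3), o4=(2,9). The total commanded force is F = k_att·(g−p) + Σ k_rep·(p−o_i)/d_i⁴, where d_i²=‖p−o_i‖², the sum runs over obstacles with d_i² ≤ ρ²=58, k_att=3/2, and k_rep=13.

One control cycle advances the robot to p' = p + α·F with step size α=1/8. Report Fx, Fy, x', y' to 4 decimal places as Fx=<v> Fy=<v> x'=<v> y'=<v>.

F_att = 3/2·(g−p) = 3/2·(-13,-4) = (-19.5000,-6.0000)
o1: d²=724 > ρ²=58 → inactive
o2: d²=109 > ρ²=58 → inactive
o3: d²=148 > ρ²=58 → inactive
o4: d²=16 ≤ ρ²=58; F_rep = 13·(4,0)/16² = (0.2031,0.0000)
F = F_att + ΣF_rep = (-19.2969,-6.0000)
p' = p + 1/8·F = (3.5879,8.2500)

Fx=-19.2969 Fy=-6.0000 x'=3.5879 y'=8.2500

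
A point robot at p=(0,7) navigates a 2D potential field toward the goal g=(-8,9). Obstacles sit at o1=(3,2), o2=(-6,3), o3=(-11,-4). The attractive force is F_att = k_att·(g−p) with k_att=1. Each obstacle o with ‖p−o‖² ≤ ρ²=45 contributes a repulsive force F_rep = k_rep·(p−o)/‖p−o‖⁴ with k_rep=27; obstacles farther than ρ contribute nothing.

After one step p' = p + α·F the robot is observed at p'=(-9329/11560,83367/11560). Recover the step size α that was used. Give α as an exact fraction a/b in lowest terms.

α = 1/10

F_att = 1·(g−p) = 1·(-8,2) = (-8.0000,2.0000)
o1: d²=34 ≤ ρ²=45; F_rep = 27·(-3,5)/34² = (-0.0701,0.1168)
o2: d²=52 > ρ²=45 → inactive
o3: d²=242 > ρ²=45 → inactive
F = F_att + ΣF_rep = (-8.0701,2.1168)
Δp = p'−p = (-0.8070,0.2117); α = Δx/Fx = (-9329/11560) / (-9329/1156) = 1/10
check: Δy/Fy = (2447/11560) / (2447/1156) = 1/10 ✓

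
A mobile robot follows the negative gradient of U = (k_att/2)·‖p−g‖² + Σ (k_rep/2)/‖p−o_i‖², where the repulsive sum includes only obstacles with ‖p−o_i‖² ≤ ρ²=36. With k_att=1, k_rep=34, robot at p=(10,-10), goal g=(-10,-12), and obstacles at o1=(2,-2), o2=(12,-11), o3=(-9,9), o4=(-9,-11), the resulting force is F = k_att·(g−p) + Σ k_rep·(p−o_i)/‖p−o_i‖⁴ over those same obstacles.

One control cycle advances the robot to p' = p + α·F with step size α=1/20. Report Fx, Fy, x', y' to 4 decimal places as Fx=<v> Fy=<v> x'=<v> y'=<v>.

Fx=-22.7200 Fy=-0.6400 x'=8.8640 y'=-10.0320

F_att = 1·(g−p) = 1·(-20,-2) = (-20.0000,-2.0000)
o1: d²=128 > ρ²=36 → inactive
o2: d²=5 ≤ ρ²=36; F_rep = 34·(-2,1)/5² = (-2.7200,1.3600)
o3: d²=722 > ρ²=36 → inactive
o4: d²=362 > ρ²=36 → inactive
F = F_att + ΣF_rep = (-22.7200,-0.6400)
p' = p + 1/20·F = (8.8640,-10.0320)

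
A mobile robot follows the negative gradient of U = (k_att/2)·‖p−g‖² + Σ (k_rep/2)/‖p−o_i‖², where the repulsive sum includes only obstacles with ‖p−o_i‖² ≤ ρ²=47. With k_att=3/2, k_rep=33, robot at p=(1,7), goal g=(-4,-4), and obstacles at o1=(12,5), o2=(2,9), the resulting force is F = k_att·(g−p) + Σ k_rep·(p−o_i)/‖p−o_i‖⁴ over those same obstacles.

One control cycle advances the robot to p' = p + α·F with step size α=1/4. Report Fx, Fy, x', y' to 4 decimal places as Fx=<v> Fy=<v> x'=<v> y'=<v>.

Fx=-8.8200 Fy=-19.1400 x'=-1.2050 y'=2.2150

F_att = 3/2·(g−p) = 3/2·(-5,-11) = (-7.5000,-16.5000)
o1: d²=125 > ρ²=47 → inactive
o2: d²=5 ≤ ρ²=47; F_rep = 33·(-1,-2)/5² = (-1.3200,-2.6400)
F = F_att + ΣF_rep = (-8.8200,-19.1400)
p' = p + 1/4·F = (-1.2050,2.2150)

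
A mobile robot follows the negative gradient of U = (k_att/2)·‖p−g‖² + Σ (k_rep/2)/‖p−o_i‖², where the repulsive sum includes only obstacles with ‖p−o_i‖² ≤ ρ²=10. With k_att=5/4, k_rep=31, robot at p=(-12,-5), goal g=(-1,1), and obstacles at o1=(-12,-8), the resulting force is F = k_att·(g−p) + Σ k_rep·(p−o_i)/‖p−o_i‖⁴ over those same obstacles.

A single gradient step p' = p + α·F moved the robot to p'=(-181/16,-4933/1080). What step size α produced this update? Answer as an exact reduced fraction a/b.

α = 1/20

F_att = 5/4·(g−p) = 5/4·(11,6) = (13.7500,7.5000)
o1: d²=9 ≤ ρ²=10; F_rep = 31·(0,3)/9² = (0.0000,1.1481)
F = F_att + ΣF_rep = (13.7500,8.6481)
Δp = p'−p = (0.6875,0.4324); α = Δx/Fx = (11/16) / (55/4) = 1/20
check: Δy/Fy = (467/1080) / (467/54) = 1/20 ✓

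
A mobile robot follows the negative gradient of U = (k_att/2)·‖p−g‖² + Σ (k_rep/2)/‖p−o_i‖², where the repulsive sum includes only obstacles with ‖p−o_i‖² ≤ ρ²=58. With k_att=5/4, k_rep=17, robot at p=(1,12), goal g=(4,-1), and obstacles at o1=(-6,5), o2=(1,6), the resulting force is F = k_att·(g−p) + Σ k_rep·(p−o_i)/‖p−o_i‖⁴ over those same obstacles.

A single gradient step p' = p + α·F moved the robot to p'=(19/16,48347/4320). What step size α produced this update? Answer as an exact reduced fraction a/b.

F_att = 5/4·(g−p) = 5/4·(3,-13) = (3.7500,-16.2500)
o1: d²=98 > ρ²=58 → inactive
o2: d²=36 ≤ ρ²=58; F_rep = 17·(0,6)/36² = (0.0000,0.0787)
F = F_att + ΣF_rep = (3.7500,-16.1713)
Δp = p'−p = (0.1875,-0.8086); α = Δx/Fx = (3/16) / (15/4) = 1/20
check: Δy/Fy = (-3493/4320) / (-3493/216) = 1/20 ✓

α = 1/20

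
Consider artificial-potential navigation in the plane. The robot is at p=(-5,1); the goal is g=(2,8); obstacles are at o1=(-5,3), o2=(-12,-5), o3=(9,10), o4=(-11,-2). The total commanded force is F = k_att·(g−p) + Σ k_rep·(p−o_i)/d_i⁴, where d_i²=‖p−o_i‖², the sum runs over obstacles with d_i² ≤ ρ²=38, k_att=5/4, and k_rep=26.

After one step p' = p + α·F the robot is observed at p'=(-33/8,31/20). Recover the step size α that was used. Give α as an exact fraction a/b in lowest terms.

α = 1/10

F_att = 5/4·(g−p) = 5/4·(7,7) = (8.7500,8.7500)
o1: d²=4 ≤ ρ²=38; F_rep = 26·(0,-2)/4² = (0.0000,-3.2500)
o2: d²=85 > ρ²=38 → inactive
o3: d²=277 > ρ²=38 → inactive
o4: d²=45 > ρ²=38 → inactive
F = F_att + ΣF_rep = (8.7500,5.5000)
Δp = p'−p = (0.8750,0.5500); α = Δx/Fx = (7/8) / (35/4) = 1/10
check: Δy/Fy = (11/20) / (11/2) = 1/10 ✓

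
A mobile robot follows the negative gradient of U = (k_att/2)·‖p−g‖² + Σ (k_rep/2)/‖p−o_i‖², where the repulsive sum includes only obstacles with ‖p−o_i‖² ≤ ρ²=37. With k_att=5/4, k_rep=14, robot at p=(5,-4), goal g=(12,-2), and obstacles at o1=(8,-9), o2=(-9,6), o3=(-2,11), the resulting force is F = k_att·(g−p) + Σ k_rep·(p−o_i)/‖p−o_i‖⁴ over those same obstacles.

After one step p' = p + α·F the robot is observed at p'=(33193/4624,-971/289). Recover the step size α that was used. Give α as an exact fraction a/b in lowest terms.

α = 1/4

F_att = 5/4·(g−p) = 5/4·(7,2) = (8.7500,2.5000)
o1: d²=34 ≤ ρ²=37; F_rep = 14·(-3,5)/34² = (-0.0363,0.0606)
o2: d²=296 > ρ²=37 → inactive
o3: d²=274 > ρ²=37 → inactive
F = F_att + ΣF_rep = (8.7137,2.5606)
Δp = p'−p = (2.1784,0.6401); α = Δx/Fx = (10073/4624) / (10073/1156) = 1/4
check: Δy/Fy = (185/289) / (740/289) = 1/4 ✓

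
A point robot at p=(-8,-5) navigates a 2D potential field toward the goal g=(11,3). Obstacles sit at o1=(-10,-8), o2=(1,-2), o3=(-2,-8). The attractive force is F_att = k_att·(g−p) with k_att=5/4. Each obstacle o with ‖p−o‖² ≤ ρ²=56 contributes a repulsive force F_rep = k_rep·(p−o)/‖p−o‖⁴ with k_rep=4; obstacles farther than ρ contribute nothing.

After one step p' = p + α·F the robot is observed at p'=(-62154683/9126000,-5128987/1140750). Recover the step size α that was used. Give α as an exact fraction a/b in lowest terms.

α = 1/20

F_att = 5/4·(g−p) = 5/4·(19,8) = (23.7500,10.0000)
o1: d²=13 ≤ ρ²=56; F_rep = 4·(2,3)/13² = (0.0473,0.0710)
o2: d²=90 > ρ²=56 → inactive
o3: d²=45 ≤ ρ²=56; F_rep = 4·(-6,3)/45² = (-0.0119,0.0059)
F = F_att + ΣF_rep = (23.7855,10.0769)
Δp = p'−p = (1.1893,0.5038); α = Δx/Fx = (10853317/9126000) / (10853317/456300) = 1/20
check: Δy/Fy = (574763/1140750) / (1149526/114075) = 1/20 ✓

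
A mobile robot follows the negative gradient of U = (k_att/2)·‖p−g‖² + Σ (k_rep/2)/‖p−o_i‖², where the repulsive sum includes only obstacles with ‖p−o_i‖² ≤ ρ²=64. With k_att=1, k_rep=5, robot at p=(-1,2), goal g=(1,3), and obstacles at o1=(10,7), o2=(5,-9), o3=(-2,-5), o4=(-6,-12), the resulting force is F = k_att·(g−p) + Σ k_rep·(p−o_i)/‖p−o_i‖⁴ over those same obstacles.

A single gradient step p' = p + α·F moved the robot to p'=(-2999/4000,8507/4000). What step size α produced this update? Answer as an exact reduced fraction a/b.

α = 1/8

F_att = 1·(g−p) = 1·(2,1) = (2.0000,1.0000)
o1: d²=146 > ρ²=64 → inactive
o2: d²=157 > ρ²=64 → inactive
o3: d²=50 ≤ ρ²=64; F_rep = 5·(1,7)/50² = (0.0020,0.0140)
o4: d²=221 > ρ²=64 → inactive
F = F_att + ΣF_rep = (2.0020,1.0140)
Δp = p'−p = (0.2502,0.1268); α = Δx/Fx = (1001/4000) / (1001/500) = 1/8
check: Δy/Fy = (507/4000) / (507/500) = 1/8 ✓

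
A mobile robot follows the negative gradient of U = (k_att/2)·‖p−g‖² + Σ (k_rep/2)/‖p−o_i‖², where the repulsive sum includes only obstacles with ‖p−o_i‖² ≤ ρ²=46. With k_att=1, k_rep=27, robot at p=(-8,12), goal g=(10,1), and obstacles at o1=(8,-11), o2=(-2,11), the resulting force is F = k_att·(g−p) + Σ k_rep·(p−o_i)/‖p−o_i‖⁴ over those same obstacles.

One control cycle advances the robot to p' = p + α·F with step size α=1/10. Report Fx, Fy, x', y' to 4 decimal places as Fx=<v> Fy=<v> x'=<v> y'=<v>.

F_att = 1·(g−p) = 1·(18,-11) = (18.0000,-11.0000)
o1: d²=785 > ρ²=46 → inactive
o2: d²=37 ≤ ρ²=46; F_rep = 27·(-6,1)/37² = (-0.1183,0.0197)
F = F_att + ΣF_rep = (17.8817,-10.9803)
p' = p + 1/10·F = (-6.2118,10.9020)

Fx=17.8817 Fy=-10.9803 x'=-6.2118 y'=10.9020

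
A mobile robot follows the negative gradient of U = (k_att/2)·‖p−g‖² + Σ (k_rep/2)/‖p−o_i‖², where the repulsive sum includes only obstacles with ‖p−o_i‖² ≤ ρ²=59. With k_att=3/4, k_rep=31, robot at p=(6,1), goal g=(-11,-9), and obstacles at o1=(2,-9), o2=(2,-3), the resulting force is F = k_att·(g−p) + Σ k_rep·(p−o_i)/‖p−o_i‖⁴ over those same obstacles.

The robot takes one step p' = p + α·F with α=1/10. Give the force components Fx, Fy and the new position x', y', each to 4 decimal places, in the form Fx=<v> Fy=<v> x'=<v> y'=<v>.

Fx=-12.6289 Fy=-7.3789 x'=4.7371 y'=0.2621

F_att = 3/4·(g−p) = 3/4·(-17,-10) = (-12.7500,-7.5000)
o1: d²=116 > ρ²=59 → inactive
o2: d²=32 ≤ ρ²=59; F_rep = 31·(4,4)/32² = (0.1211,0.1211)
F = F_att + ΣF_rep = (-12.6289,-7.3789)
p' = p + 1/10·F = (4.7371,0.2621)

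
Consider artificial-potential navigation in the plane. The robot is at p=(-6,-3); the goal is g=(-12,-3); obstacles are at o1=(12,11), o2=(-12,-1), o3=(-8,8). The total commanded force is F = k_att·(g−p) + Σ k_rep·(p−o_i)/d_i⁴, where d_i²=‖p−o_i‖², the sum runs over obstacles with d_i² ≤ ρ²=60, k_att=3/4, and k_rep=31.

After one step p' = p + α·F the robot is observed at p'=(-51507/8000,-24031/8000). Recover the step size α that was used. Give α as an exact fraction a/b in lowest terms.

α = 1/10

F_att = 3/4·(g−p) = 3/4·(-6,0) = (-4.5000,0.0000)
o1: d²=520 > ρ²=60 → inactive
o2: d²=40 ≤ ρ²=60; F_rep = 31·(6,-2)/40² = (0.1163,-0.0387)
o3: d²=125 > ρ²=60 → inactive
F = F_att + ΣF_rep = (-4.3838,-0.0387)
Δp = p'−p = (-0.4384,-0.0039); α = Δx/Fx = (-3507/8000) / (-3507/800) = 1/10
check: Δy/Fy = (-31/8000) / (-31/800) = 1/10 ✓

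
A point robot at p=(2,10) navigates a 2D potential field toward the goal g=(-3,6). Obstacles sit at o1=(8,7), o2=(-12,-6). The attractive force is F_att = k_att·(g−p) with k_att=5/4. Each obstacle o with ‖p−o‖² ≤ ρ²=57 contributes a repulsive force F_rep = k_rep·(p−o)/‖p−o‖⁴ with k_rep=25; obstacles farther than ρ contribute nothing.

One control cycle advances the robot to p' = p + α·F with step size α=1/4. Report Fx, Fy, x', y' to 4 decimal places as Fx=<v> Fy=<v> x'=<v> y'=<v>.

F_att = 5/4·(g−p) = 5/4·(-5,-4) = (-6.2500,-5.0000)
o1: d²=45 ≤ ρ²=57; F_rep = 25·(-6,3)/45² = (-0.0741,0.0370)
o2: d²=452 > ρ²=57 → inactive
F = F_att + ΣF_rep = (-6.3241,-4.9630)
p' = p + 1/4·F = (0.4190,8.7593)

Fx=-6.3241 Fy=-4.9630 x'=0.4190 y'=8.7593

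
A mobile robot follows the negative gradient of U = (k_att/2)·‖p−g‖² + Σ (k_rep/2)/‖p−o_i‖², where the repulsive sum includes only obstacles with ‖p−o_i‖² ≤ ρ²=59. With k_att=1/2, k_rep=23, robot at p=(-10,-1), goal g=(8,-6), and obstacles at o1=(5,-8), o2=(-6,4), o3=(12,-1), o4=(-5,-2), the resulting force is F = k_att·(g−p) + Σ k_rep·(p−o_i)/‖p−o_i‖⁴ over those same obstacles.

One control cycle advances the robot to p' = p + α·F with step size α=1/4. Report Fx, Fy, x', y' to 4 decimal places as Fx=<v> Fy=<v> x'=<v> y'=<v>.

Fx=8.7752 Fy=-2.5344 x'=-7.8062 y'=-1.6336

F_att = 1/2·(g−p) = 1/2·(18,-5) = (9.0000,-2.5000)
o1: d²=274 > ρ²=59 → inactive
o2: d²=41 ≤ ρ²=59; F_rep = 23·(-4,-5)/41² = (-0.0547,-0.0684)
o3: d²=484 > ρ²=59 → inactive
o4: d²=26 ≤ ρ²=59; F_rep = 23·(-5,1)/26² = (-0.1701,0.0340)
F = F_att + ΣF_rep = (8.7752,-2.5344)
p' = p + 1/4·F = (-7.8062,-1.6336)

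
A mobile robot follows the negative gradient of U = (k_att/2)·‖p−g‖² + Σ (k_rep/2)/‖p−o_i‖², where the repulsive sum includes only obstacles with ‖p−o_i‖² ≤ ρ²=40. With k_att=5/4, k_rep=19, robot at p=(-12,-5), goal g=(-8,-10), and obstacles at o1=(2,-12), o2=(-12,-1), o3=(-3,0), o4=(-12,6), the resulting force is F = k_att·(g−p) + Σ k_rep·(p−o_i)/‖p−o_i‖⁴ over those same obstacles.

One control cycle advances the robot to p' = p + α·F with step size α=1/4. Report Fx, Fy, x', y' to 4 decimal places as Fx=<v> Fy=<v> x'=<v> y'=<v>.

F_att = 5/4·(g−p) = 5/4·(4,-5) = (5.0000,-6.2500)
o1: d²=245 > ρ²=40 → inactive
o2: d²=16 ≤ ρ²=40; F_rep = 19·(0,-4)/16² = (0.0000,-0.2969)
o3: d²=106 > ρ²=40 → inactive
o4: d²=121 > ρ²=40 → inactive
F = F_att + ΣF_rep = (5.0000,-6.5469)
p' = p + 1/4·F = (-10.7500,-6.6367)

Fx=5.0000 Fy=-6.5469 x'=-10.7500 y'=-6.6367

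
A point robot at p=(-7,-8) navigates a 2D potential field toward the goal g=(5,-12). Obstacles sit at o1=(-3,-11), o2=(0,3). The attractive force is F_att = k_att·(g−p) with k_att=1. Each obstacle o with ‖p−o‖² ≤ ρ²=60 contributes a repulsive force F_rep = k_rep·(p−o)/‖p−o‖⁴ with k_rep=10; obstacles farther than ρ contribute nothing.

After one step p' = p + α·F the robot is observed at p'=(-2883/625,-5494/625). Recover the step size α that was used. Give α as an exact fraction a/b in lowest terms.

α = 1/5

F_att = 1·(g−p) = 1·(12,-4) = (12.0000,-4.0000)
o1: d²=25 ≤ ρ²=60; F_rep = 10·(-4,3)/25² = (-0.0640,0.0480)
o2: d²=170 > ρ²=60 → inactive
F = F_att + ΣF_rep = (11.9360,-3.9520)
Δp = p'−p = (2.3872,-0.7904); α = Δx/Fx = (1492/625) / (1492/125) = 1/5
check: Δy/Fy = (-494/625) / (-494/125) = 1/5 ✓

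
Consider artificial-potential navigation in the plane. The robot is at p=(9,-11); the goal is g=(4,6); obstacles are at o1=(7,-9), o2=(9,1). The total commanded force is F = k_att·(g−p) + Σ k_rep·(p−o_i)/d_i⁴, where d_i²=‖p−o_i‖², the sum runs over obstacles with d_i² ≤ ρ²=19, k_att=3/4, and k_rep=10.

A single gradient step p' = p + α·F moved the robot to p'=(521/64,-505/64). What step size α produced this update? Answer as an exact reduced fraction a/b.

α = 1/4

F_att = 3/4·(g−p) = 3/4·(-5,17) = (-3.7500,12.7500)
o1: d²=8 ≤ ρ²=19; F_rep = 10·(2,-2)/8² = (0.3125,-0.3125)
o2: d²=144 > ρ²=19 → inactive
F = F_att + ΣF_rep = (-3.4375,12.4375)
Δp = p'−p = (-0.8594,3.1094); α = Δx/Fx = (-55/64) / (-55/16) = 1/4
check: Δy/Fy = (199/64) / (199/16) = 1/4 ✓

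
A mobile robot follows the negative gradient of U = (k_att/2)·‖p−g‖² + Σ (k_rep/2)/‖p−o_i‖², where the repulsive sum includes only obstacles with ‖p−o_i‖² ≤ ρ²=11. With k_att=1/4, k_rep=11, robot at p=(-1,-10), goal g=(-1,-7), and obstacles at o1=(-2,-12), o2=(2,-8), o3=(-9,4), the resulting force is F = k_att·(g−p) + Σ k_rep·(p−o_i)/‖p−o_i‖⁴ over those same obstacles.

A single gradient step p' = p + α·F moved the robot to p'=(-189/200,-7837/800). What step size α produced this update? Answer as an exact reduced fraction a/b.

α = 1/8

F_att = 1/4·(g−p) = 1/4·(0,3) = (0.0000,0.7500)
o1: d²=5 ≤ ρ²=11; F_rep = 11·(1,2)/5² = (0.4400,0.8800)
o2: d²=13 > ρ²=11 → inactive
o3: d²=260 > ρ²=11 → inactive
F = F_att + ΣF_rep = (0.4400,1.6300)
Δp = p'−p = (0.0550,0.2037); α = Δx/Fx = (11/200) / (11/25) = 1/8
check: Δy/Fy = (163/800) / (163/100) = 1/8 ✓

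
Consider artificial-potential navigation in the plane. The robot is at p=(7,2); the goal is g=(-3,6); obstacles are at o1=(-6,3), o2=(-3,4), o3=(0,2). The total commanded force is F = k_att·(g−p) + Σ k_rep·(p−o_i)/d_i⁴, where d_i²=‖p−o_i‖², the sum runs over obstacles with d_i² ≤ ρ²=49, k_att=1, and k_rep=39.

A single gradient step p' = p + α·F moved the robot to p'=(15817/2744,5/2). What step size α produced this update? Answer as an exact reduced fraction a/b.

α = 1/8

F_att = 1·(g−p) = 1·(-10,4) = (-10.0000,4.0000)
o1: d²=170 > ρ²=49 → inactive
o2: d²=104 > ρ²=49 → inactive
o3: d²=49 ≤ ρ²=49; F_rep = 39·(7,0)/49² = (0.1137,0.0000)
F = F_att + ΣF_rep = (-9.8863,4.0000)
Δp = p'−p = (-1.2358,0.5000); α = Δx/Fx = (-3391/2744) / (-3391/343) = 1/8
check: Δy/Fy = (1/2) / (4) = 1/8 ✓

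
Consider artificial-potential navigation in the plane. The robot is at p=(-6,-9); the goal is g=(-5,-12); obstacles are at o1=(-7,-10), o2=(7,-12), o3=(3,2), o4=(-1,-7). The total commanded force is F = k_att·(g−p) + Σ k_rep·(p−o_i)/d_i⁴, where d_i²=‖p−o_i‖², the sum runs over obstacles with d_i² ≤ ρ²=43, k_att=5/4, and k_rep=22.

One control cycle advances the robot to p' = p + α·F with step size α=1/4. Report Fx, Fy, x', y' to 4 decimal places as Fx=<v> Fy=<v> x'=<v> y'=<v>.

F_att = 5/4·(g−p) = 5/4·(1,-3) = (1.2500,-3.7500)
o1: d²=2 ≤ ρ²=43; F_rep = 22·(1,1)/2² = (5.5000,5.5000)
o2: d²=178 > ρ²=43 → inactive
o3: d²=202 > ρ²=43 → inactive
o4: d²=29 ≤ ρ²=43; F_rep = 22·(-5,-2)/29² = (-0.1308,-0.0523)
F = F_att + ΣF_rep = (6.6192,1.6977)
p' = p + 1/4·F = (-4.3452,-8.5756)

Fx=6.6192 Fy=1.6977 x'=-4.3452 y'=-8.5756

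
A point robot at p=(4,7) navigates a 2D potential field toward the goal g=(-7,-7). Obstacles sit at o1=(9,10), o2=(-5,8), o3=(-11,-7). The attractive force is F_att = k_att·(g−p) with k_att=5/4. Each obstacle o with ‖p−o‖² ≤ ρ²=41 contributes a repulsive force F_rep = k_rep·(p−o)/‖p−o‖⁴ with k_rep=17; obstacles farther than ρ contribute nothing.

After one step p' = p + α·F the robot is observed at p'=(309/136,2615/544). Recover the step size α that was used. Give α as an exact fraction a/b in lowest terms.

α = 1/8

F_att = 5/4·(g−p) = 5/4·(-11,-14) = (-13.7500,-17.5000)
o1: d²=34 ≤ ρ²=41; F_rep = 17·(-5,-3)/34² = (-0.0735,-0.0441)
o2: d²=82 > ρ²=41 → inactive
o3: d²=421 > ρ²=41 → inactive
F = F_att + ΣF_rep = (-13.8235,-17.5441)
Δp = p'−p = (-1.7279,-2.1930); α = Δx/Fx = (-235/136) / (-235/17) = 1/8
check: Δy/Fy = (-1193/544) / (-1193/68) = 1/8 ✓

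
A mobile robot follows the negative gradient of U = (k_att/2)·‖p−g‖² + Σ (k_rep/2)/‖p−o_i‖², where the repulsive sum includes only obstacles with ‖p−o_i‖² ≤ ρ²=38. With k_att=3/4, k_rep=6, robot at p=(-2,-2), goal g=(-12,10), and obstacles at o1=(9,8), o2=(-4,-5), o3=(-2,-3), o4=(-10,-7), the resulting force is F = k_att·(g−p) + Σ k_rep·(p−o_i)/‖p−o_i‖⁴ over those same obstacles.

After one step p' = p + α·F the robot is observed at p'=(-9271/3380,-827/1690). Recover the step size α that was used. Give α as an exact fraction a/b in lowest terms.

F_att = 3/4·(g−p) = 3/4·(-10,12) = (-7.5000,9.0000)
o1: d²=221 > ρ²=38 → inactive
o2: d²=13 ≤ ρ²=38; F_rep = 6·(2,3)/13² = (0.0710,0.1065)
o3: d²=1 ≤ ρ²=38; F_rep = 6·(0,1)/1² = (0.0000,6.0000)
o4: d²=89 > ρ²=38 → inactive
F = F_att + ΣF_rep = (-7.4290,15.1065)
Δp = p'−p = (-0.7429,1.5107); α = Δx/Fx = (-2511/3380) / (-2511/338) = 1/10
check: Δy/Fy = (2553/1690) / (2553/169) = 1/10 ✓

α = 1/10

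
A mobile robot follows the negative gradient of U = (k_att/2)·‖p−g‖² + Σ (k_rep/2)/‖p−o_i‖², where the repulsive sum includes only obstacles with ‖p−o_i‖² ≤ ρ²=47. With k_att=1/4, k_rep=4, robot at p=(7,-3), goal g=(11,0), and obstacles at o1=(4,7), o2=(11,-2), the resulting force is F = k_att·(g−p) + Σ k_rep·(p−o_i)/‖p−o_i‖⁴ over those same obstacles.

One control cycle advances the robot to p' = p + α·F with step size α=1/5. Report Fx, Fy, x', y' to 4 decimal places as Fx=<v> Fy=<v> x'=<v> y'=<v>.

Fx=0.9446 Fy=0.7362 x'=7.1889 y'=-2.8528

F_att = 1/4·(g−p) = 1/4·(4,3) = (1.0000,0.7500)
o1: d²=109 > ρ²=47 → inactive
o2: d²=17 ≤ ρ²=47; F_rep = 4·(-4,-1)/17² = (-0.0554,-0.0138)
F = F_att + ΣF_rep = (0.9446,0.7362)
p' = p + 1/5·F = (7.1889,-2.8528)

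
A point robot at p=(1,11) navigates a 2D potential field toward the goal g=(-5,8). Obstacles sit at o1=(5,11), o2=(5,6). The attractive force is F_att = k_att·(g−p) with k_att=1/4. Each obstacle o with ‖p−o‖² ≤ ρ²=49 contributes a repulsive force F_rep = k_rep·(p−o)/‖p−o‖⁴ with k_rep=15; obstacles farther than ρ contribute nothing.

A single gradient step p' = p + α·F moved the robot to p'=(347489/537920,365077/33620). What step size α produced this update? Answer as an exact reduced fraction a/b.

F_att = 1/4·(g−p) = 1/4·(-6,-3) = (-1.5000,-0.7500)
o1: d²=16 ≤ ρ²=49; F_rep = 15·(-4,0)/16² = (-0.2344,0.0000)
o2: d²=41 ≤ ρ²=49; F_rep = 15·(-4,5)/41² = (-0.0357,0.0446)
F = F_att + ΣF_rep = (-1.7701,-0.7054)
Δp = p'−p = (-0.3540,-0.1411); α = Δx/Fx = (-190431/537920) / (-190431/107584) = 1/5
check: Δy/Fy = (-4743/33620) / (-4743/6724) = 1/5 ✓

α = 1/5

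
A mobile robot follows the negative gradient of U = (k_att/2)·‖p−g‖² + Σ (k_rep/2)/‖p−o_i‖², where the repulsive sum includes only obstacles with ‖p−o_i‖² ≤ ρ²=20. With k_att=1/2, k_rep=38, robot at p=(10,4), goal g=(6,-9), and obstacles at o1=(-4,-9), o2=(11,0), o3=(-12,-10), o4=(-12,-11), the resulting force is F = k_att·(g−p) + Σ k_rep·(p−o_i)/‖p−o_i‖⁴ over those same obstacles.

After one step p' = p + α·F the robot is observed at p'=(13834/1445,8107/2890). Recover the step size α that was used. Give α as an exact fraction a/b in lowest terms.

F_att = 1/2·(g−p) = 1/2·(-4,-13) = (-2.0000,-6.5000)
o1: d²=365 > ρ²=20 → inactive
o2: d²=17 ≤ ρ²=20; F_rep = 38·(-1,4)/17² = (-0.1315,0.5260)
o3: d²=680 > ρ²=20 → inactive
o4: d²=709 > ρ²=20 → inactive
F = F_att + ΣF_rep = (-2.1315,-5.9740)
Δp = p'−p = (-0.4263,-1.1948); α = Δx/Fx = (-616/1445) / (-616/289) = 1/5
check: Δy/Fy = (-3453/2890) / (-3453/578) = 1/5 ✓

α = 1/5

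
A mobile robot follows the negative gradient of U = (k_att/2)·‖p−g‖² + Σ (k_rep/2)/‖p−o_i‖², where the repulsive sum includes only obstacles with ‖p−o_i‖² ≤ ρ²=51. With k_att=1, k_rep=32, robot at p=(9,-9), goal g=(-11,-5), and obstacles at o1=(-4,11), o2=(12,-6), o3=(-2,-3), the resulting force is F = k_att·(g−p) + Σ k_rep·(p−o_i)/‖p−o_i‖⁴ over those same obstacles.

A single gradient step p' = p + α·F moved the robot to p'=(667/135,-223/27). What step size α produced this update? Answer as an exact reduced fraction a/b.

F_att = 1·(g−p) = 1·(-20,4) = (-20.0000,4.0000)
o1: d²=569 > ρ²=51 → inactive
o2: d²=18 ≤ ρ²=51; F_rep = 32·(-3,-3)/18² = (-0.2963,-0.2963)
o3: d²=157 > ρ²=51 → inactive
F = F_att + ΣF_rep = (-20.2963,3.7037)
Δp = p'−p = (-4.0593,0.7407); α = Δx/Fx = (-548/135) / (-548/27) = 1/5
check: Δy/Fy = (20/27) / (100/27) = 1/5 ✓

α = 1/5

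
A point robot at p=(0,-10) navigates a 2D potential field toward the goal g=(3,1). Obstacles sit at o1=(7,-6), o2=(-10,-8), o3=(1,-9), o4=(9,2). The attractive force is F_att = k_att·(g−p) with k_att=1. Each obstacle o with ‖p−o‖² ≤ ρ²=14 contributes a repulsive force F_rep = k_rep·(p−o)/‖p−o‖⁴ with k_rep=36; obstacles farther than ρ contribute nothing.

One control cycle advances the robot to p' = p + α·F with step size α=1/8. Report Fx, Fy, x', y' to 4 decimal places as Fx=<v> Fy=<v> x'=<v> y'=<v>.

Fx=-6.0000 Fy=2.0000 x'=-0.7500 y'=-9.7500

F_att = 1·(g−p) = 1·(3,11) = (3.0000,11.0000)
o1: d²=65 > ρ²=14 → inactive
o2: d²=104 > ρ²=14 → inactive
o3: d²=2 ≤ ρ²=14; F_rep = 36·(-1,-1)/2² = (-9.0000,-9.0000)
o4: d²=225 > ρ²=14 → inactive
F = F_att + ΣF_rep = (-6.0000,2.0000)
p' = p + 1/8·F = (-0.7500,-9.7500)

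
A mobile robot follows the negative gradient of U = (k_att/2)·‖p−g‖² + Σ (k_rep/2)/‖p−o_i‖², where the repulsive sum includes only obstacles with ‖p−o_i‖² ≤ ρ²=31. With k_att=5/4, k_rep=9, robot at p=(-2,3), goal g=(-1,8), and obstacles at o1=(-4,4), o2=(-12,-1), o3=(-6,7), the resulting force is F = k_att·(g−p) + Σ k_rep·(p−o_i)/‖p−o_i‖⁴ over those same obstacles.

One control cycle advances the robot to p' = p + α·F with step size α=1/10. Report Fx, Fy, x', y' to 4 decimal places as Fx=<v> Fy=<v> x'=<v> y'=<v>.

F_att = 5/4·(g−p) = 5/4·(1,5) = (1.2500,6.2500)
o1: d²=5 ≤ ρ²=31; F_rep = 9·(2,-1)/5² = (0.7200,-0.3600)
o2: d²=116 > ρ²=31 → inactive
o3: d²=32 > ρ²=31 → inactive
F = F_att + ΣF_rep = (1.9700,5.8900)
p' = p + 1/10·F = (-1.8030,3.5890)

Fx=1.9700 Fy=5.8900 x'=-1.8030 y'=3.5890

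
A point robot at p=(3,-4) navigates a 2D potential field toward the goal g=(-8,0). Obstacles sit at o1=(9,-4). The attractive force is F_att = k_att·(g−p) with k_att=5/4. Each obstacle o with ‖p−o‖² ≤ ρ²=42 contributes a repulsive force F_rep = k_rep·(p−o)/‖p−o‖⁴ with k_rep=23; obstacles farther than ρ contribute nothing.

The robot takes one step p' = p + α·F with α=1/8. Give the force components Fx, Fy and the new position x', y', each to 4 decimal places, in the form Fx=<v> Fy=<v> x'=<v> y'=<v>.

F_att = 5/4·(g−p) = 5/4·(-11,4) = (-13.7500,5.0000)
o1: d²=36 ≤ ρ²=42; F_rep = 23·(-6,0)/36² = (-0.1065,0.0000)
F = F_att + ΣF_rep = (-13.8565,5.0000)
p' = p + 1/8·F = (1.2679,-3.3750)

Fx=-13.8565 Fy=5.0000 x'=1.2679 y'=-3.3750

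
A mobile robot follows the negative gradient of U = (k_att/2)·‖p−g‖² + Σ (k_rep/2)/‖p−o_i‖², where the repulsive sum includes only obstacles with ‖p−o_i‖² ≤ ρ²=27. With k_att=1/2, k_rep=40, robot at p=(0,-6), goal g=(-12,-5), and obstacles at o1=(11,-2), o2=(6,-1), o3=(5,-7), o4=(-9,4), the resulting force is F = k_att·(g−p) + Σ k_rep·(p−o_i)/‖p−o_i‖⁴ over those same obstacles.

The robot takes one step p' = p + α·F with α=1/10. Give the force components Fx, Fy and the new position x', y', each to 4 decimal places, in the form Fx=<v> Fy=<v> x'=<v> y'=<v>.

F_att = 1/2·(g−p) = 1/2·(-12,1) = (-6.0000,0.5000)
o1: d²=137 > ρ²=27 → inactive
o2: d²=61 > ρ²=27 → inactive
o3: d²=26 ≤ ρ²=27; F_rep = 40·(-5,1)/26² = (-0.2959,0.0592)
o4: d²=181 > ρ²=27 → inactive
F = F_att + ΣF_rep = (-6.2959,0.5592)
p' = p + 1/10·F = (-0.6296,-5.9441)

Fx=-6.2959 Fy=0.5592 x'=-0.6296 y'=-5.9441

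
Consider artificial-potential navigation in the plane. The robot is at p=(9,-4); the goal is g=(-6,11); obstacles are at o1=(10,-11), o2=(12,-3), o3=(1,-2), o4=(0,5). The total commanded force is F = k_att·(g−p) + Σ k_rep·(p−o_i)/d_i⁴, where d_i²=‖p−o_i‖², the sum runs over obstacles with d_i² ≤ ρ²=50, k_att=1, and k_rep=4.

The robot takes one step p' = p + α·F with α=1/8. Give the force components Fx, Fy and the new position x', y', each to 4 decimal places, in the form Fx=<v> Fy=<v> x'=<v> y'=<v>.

Fx=-15.1216 Fy=14.9712 x'=7.1098 y'=-2.1286

F_att = 1·(g−p) = 1·(-15,15) = (-15.0000,15.0000)
o1: d²=50 ≤ ρ²=50; F_rep = 4·(-1,7)/50² = (-0.0016,0.0112)
o2: d²=10 ≤ ρ²=50; F_rep = 4·(-3,-1)/10² = (-0.1200,-0.0400)
o3: d²=68 > ρ²=50 → inactive
o4: d²=162 > ρ²=50 → inactive
F = F_att + ΣF_rep = (-15.1216,14.9712)
p' = p + 1/8·F = (7.1098,-2.1286)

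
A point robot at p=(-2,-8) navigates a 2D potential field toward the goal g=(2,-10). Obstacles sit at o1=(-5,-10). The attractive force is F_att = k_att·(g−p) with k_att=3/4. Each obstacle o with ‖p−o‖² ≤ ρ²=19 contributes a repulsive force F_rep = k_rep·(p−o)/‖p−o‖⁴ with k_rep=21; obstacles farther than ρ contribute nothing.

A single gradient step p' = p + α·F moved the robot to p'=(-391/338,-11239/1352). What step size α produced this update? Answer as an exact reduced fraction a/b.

F_att = 3/4·(g−p) = 3/4·(4,-2) = (3.0000,-1.5000)
o1: d²=13 ≤ ρ²=19; F_rep = 21·(3,2)/13² = (0.3728,0.2485)
F = F_att + ΣF_rep = (3.3728,-1.2515)
Δp = p'−p = (0.8432,-0.3129); α = Δx/Fx = (285/338) / (570/169) = 1/4
check: Δy/Fy = (-423/1352) / (-423/338) = 1/4 ✓

α = 1/4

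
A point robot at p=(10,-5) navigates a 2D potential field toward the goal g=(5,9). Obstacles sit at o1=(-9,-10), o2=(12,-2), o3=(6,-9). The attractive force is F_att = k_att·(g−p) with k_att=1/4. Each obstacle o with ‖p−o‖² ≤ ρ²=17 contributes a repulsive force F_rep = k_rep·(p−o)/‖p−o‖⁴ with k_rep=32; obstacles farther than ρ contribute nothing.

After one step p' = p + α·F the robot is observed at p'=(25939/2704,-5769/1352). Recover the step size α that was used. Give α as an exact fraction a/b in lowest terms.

F_att = 1/4·(g−p) = 1/4·(-5,14) = (-1.2500,3.5000)
o1: d²=386 > ρ²=17 → inactive
o2: d²=13 ≤ ρ²=17; F_rep = 32·(-2,-3)/13² = (-0.3787,-0.5680)
o3: d²=32 > ρ²=17 → inactive
F = F_att + ΣF_rep = (-1.6287,2.9320)
Δp = p'−p = (-0.4072,0.7330); α = Δx/Fx = (-1101/2704) / (-1101/676) = 1/4
check: Δy/Fy = (991/1352) / (991/338) = 1/4 ✓

α = 1/4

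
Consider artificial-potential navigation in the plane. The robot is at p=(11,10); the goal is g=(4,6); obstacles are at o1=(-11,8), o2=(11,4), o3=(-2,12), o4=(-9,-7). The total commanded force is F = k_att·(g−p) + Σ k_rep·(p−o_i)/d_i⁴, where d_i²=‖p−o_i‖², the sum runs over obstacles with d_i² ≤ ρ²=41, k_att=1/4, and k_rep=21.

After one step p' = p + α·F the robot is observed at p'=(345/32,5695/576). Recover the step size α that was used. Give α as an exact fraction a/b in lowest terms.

F_att = 1/4·(g−p) = 1/4·(-7,-4) = (-1.7500,-1.0000)
o1: d²=488 > ρ²=41 → inactive
o2: d²=36 ≤ ρ²=41; F_rep = 21·(0,6)/36² = (0.0000,0.0972)
o3: d²=173 > ρ²=41 → inactive
o4: d²=689 > ρ²=41 → inactive
F = F_att + ΣF_rep = (-1.7500,-0.9028)
Δp = p'−p = (-0.2188,-0.1128); α = Δx/Fx = (-7/32) / (-7/4) = 1/8
check: Δy/Fy = (-65/576) / (-65/72) = 1/8 ✓

α = 1/8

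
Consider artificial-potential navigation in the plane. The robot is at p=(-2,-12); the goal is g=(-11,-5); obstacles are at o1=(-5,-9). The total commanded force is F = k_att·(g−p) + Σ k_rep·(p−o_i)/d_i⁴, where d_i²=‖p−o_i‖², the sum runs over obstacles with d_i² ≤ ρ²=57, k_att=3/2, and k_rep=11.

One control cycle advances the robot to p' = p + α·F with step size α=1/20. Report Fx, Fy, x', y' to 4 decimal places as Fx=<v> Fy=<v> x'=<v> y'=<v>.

F_att = 3/2·(g−p) = 3/2·(-9,7) = (-13.5000,10.5000)
o1: d²=18 ≤ ρ²=57; F_rep = 11·(3,-3)/18² = (0.1019,-0.1019)
F = F_att + ΣF_rep = (-13.3981,10.3981)
p' = p + 1/20·F = (-2.6699,-11.4801)

Fx=-13.3981 Fy=10.3981 x'=-2.6699 y'=-11.4801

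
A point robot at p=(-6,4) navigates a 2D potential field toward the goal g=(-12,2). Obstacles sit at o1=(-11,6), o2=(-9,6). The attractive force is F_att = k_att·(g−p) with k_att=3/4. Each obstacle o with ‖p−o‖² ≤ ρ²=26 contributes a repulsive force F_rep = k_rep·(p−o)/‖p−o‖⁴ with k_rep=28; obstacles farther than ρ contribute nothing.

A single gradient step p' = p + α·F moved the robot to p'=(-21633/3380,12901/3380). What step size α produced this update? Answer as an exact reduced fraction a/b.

α = 1/10

F_att = 3/4·(g−p) = 3/4·(-6,-2) = (-4.5000,-1.5000)
o1: d²=29 > ρ²=26 → inactive
o2: d²=13 ≤ ρ²=26; F_rep = 28·(3,-2)/13² = (0.4970,-0.3314)
F = F_att + ΣF_rep = (-4.0030,-1.8314)
Δp = p'−p = (-0.4003,-0.1831); α = Δx/Fx = (-1353/3380) / (-1353/338) = 1/10
check: Δy/Fy = (-619/3380) / (-619/338) = 1/10 ✓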